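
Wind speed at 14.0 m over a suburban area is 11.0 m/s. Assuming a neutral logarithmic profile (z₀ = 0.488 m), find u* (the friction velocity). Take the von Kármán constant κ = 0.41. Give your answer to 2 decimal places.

u* ≈ 1.34 m/s

Log law: V(z) = (u*/κ) · ln(z/z₀) ⇒ u* = κ · V / ln(z/z₀)
u* = 0.41 × 11.0 / ln(14.0/0.488) = 0.41 × 11.0 / 3.3565
   = 4.5100 / 3.3565 = 1.3437 m/s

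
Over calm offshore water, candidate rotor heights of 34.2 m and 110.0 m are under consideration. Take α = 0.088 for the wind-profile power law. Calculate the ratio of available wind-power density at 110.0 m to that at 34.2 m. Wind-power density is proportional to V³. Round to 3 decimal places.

Speed ratio: V_B/V_A = (z_B/z_A)^α = (110.0/34.2)^0.088 = (3.2164)^0.088 = 1.10828
Power-density ratio: P_B/P_A = (V_B/V_A)³ = (1.10828)³ = 1.36127

1.361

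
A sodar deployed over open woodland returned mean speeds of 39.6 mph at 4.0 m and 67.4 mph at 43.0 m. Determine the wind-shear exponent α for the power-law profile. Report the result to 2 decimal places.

α ≈ 0.22

Power law: V₂/V₁ = (z₂/z₁)^α ⇒ α = ln(V₂/V₁) / ln(z₂/z₁)
α = ln(67.4/39.6) / ln(43.0/4.0) = ln(1.7020) / ln(10.7500)
  = 0.53182 / 2.37491 = 0.22393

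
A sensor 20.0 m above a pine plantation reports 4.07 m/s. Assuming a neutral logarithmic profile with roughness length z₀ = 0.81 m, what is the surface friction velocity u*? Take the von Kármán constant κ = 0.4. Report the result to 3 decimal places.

u* ≈ 0.508 m/s

Log law: V(z) = (u*/κ) · ln(z/z₀) ⇒ u* = κ · V / ln(z/z₀)
u* = 0.4 × 4.07 / ln(20.0/0.81) = 0.4 × 4.07 / 3.2065
   = 1.6280 / 3.2065 = 0.5077 m/s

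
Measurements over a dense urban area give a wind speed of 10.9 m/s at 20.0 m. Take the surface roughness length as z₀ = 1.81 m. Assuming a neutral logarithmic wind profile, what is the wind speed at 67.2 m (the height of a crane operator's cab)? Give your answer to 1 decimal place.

16.4 m/s

Log law: V(z) ∝ ln(z/z₀), so V₂/V₁ = ln(z₂/z₀) / ln(z₁/z₀).
ln(67.2/1.81) = 3.6143, ln(20.0/1.81) = 2.4024
V₂ = 10.9 × 3.6143/2.4024 = 10.9 × 1.5045 = 16.3987 m/s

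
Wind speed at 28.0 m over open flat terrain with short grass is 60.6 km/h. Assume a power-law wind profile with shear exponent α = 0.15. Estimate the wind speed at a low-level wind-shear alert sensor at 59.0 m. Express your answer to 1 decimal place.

67.8 km/h

Power-law profile: V₂ = V₁ · (z₂/z₁)^α
V₂ = 60.6 × (59.0/28.0)^0.15 = 60.6 × (2.1071)^0.15
    = 60.6 × 1.1183 = 67.7683 km/h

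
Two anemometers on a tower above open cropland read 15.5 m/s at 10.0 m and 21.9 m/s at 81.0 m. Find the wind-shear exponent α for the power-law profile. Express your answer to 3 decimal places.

α ≈ 0.165

Power law: V₂/V₁ = (z₂/z₁)^α ⇒ α = ln(V₂/V₁) / ln(z₂/z₁)
α = ln(21.9/15.5) / ln(81.0/10.0) = ln(1.4129) / ln(8.1000)
  = 0.34565 / 2.09186 = 0.16523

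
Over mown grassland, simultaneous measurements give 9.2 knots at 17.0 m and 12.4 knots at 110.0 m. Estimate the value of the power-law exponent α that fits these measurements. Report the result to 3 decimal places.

α ≈ 0.160

Power law: V₂/V₁ = (z₂/z₁)^α ⇒ α = ln(V₂/V₁) / ln(z₂/z₁)
α = ln(12.4/9.2) / ln(110.0/17.0) = ln(1.3478) / ln(6.4706)
  = 0.29849 / 1.86727 = 0.15986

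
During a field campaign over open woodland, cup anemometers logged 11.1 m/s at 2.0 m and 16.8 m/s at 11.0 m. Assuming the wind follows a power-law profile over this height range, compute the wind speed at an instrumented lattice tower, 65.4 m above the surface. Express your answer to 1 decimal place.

First find α: α = ln(V₂/V₁)/ln(z₂/z₁) = ln(16.8/11.1)/ln(11.0/2.0) = 0.41443/1.70475 = 0.2431
Extrapolate from 11.0 m to 65.4 m: V₃ = 16.8 × (65.4/11.0)^0.2431 = 16.8 × 1.5424 = 25.9130 m/s

25.9 m/s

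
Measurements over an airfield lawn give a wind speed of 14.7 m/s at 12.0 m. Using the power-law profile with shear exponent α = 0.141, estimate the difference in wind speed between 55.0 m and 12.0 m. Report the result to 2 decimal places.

Power law: V₂ = V₁ · (z₂/z₁)^α = 14.7 × (4.5833)^0.141 = 18.2198 m/s
ΔV = 18.2198 − 14.7 = 3.5198 m/s

3.52 m/s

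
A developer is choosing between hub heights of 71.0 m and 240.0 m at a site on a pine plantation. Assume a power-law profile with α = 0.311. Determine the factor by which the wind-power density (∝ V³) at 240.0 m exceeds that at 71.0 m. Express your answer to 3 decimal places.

Speed ratio: V_B/V_A = (z_B/z_A)^α = (240.0/71.0)^0.311 = (3.3803)^0.311 = 1.46051
Power-density ratio: P_B/P_A = (V_B/V_A)³ = (1.46051)³ = 3.11539

3.115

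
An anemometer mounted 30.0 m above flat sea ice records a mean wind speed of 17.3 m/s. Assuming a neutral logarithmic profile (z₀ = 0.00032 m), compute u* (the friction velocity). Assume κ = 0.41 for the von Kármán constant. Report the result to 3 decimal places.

Log law: V(z) = (u*/κ) · ln(z/z₀) ⇒ u* = κ · V / ln(z/z₀)
u* = 0.41 × 17.3 / ln(30.0/0.00032) = 0.41 × 17.3 / 11.4484
   = 7.0930 / 11.4484 = 0.6196 m/s

u* ≈ 0.620 m/s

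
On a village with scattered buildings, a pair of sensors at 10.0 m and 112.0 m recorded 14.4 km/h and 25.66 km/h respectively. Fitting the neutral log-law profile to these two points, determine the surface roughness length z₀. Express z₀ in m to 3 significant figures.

Log law: V(z) ∝ ln(z/z₀). With r = V₁/V₂ = 14.4/25.66 = 0.56118,
r · ln(z₂/z₀) = ln(z₁/z₀) ⇒ ln z₀ = (ln z₁ − r·ln z₂)/(1 − r)
ln z₀ = (2.30259 − 0.56118×4.71850) / 0.43882 = -0.7870
z₀ = exp(-0.7870) = 0.4552 m

z₀ ≈ 0.455 m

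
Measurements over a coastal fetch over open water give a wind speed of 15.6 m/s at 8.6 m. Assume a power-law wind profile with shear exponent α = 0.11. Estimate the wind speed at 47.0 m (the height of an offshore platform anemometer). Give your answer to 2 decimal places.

Power-law profile: V₂ = V₁ · (z₂/z₁)^α
V₂ = 15.6 × (47.0/8.6)^0.11 = 15.6 × (5.4651)^0.11
    = 15.6 × 1.2054 = 18.8044 m/s

18.80 m/s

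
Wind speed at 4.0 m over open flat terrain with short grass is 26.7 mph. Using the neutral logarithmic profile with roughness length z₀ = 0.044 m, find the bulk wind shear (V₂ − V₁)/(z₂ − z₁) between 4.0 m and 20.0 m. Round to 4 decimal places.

Log law: V₂ = V₁ · ln(z₂/z₀)/ln(z₁/z₀) = 26.7 × 6.1193/4.5099 = 36.2285 mph
ΔV/Δz = (36.2285 − 26.7)/(20.0 − 4.0) = 9.5285/16.0000 = 0.59553 mph/m

0.5955 mph/m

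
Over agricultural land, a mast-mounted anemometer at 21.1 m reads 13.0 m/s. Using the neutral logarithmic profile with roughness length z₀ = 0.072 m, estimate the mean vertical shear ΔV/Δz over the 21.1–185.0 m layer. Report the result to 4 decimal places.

Log law: V₂ = V₁ · ln(z₂/z₀)/ln(z₁/z₀) = 13.0 × 7.8514/5.6804 = 17.9687 m/s
ΔV/Δz = (17.9687 − 13.0)/(185.0 − 21.1) = 4.9687/163.9000 = 0.03032 m/s/m

0.0303 m/s/m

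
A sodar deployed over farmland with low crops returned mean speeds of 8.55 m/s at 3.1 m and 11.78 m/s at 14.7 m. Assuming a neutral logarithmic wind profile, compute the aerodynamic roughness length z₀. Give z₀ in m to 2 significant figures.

z₀ ≈ 0.050 m

Log law: V(z) ∝ ln(z/z₀). With r = V₁/V₂ = 8.55/11.78 = 0.72581,
r · ln(z₂/z₀) = ln(z₁/z₀) ⇒ ln z₀ = (ln z₁ − r·ln z₂)/(1 − r)
ln z₀ = (1.13140 − 0.72581×2.68785) / 0.27419 = -2.9886
z₀ = exp(-2.9886) = 0.05036 m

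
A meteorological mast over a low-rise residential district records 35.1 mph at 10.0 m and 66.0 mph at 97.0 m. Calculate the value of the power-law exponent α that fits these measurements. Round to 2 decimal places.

α ≈ 0.28

Power law: V₂/V₁ = (z₂/z₁)^α ⇒ α = ln(V₂/V₁) / ln(z₂/z₁)
α = ln(66.0/35.1) / ln(97.0/10.0) = ln(1.8803) / ln(9.7000)
  = 0.63145 / 2.27213 = 0.27791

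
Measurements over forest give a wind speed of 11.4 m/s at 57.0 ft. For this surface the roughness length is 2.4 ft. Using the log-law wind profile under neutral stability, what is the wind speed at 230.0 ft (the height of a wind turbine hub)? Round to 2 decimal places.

Log law: V(z) ∝ ln(z/z₀), so V₂/V₁ = ln(z₂/z₀) / ln(z₁/z₀).
ln(230.0/2.4) = 4.5626, ln(57.0/2.4) = 3.1676
V₂ = 11.4 × 4.5626/3.1676 = 11.4 × 1.4404 = 16.4206 m/s

16.42 m/s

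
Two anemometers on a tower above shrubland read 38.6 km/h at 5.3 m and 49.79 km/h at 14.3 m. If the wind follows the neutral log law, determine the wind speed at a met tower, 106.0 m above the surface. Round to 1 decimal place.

Log law: V ∝ ln(z/z₀). From the pair, with r = V₁/V₂ = 0.77526,
ln z₀ = (ln z₁ − r·ln z₂)/(1 − r) = (1.6677 − 0.77526×2.6603)/0.22474 = -1.7561 → z₀ = 0.1727 m
V₃ = V₁ · ln(z₃/z₀)/ln(z₁/z₀) = 38.6 × 6.4196/3.4238 = 72.3738 km/h

72.4 km/h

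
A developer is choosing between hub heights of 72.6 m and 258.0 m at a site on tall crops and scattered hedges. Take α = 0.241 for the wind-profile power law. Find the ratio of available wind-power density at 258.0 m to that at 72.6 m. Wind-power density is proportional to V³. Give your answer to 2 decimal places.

2.50

Speed ratio: V_B/V_A = (z_B/z_A)^α = (258.0/72.6)^0.241 = (3.5537)^0.241 = 1.35742
Power-density ratio: P_B/P_A = (V_B/V_A)³ = (1.35742)³ = 2.50117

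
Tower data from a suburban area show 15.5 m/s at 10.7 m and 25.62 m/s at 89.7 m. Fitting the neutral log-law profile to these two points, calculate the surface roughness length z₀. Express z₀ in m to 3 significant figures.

z₀ ≈ 0.412 m

Log law: V(z) ∝ ln(z/z₀). With r = V₁/V₂ = 15.5/25.62 = 0.60500,
r · ln(z₂/z₀) = ln(z₁/z₀) ⇒ ln z₀ = (ln z₁ − r·ln z₂)/(1 − r)
ln z₀ = (2.37024 − 0.60500×4.49647) / 0.39500 = -0.8863
z₀ = exp(-0.8863) = 0.4122 m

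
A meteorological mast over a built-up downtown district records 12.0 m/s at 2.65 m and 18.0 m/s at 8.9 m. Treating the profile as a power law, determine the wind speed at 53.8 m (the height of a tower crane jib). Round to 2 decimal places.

32.87 m/s

First find α: α = ln(V₂/V₁)/ln(z₂/z₁) = ln(18.0/12.0)/ln(8.9/2.65) = 0.40547/1.21149 = 0.3347
Extrapolate from 8.9 m to 53.8 m: V₃ = 18.0 × (53.8/8.9)^0.3347 = 18.0 × 1.8261 = 32.8693 m/s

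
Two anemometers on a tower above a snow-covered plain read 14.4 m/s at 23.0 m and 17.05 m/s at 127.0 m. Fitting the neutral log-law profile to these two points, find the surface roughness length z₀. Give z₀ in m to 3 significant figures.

Log law: V(z) ∝ ln(z/z₀). With r = V₁/V₂ = 14.4/17.05 = 0.84457,
r · ln(z₂/z₀) = ln(z₁/z₀) ⇒ ln z₀ = (ln z₁ − r·ln z₂)/(1 − r)
ln z₀ = (3.13549 − 0.84457×4.84419) / 0.15543 = -6.1495
z₀ = exp(-6.1495) = 0.002135 m

z₀ ≈ 0.00213 m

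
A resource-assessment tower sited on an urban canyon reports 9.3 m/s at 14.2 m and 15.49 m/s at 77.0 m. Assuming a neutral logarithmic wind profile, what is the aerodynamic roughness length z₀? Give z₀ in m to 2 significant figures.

Log law: V(z) ∝ ln(z/z₀). With r = V₁/V₂ = 9.3/15.49 = 0.60039,
r · ln(z₂/z₀) = ln(z₁/z₀) ⇒ ln z₀ = (ln z₁ − r·ln z₂)/(1 − r)
ln z₀ = (2.65324 − 0.60039×4.34381) / 0.39961 = 0.1133
z₀ = exp(0.1133) = 1.120 m

z₀ ≈ 1.1 m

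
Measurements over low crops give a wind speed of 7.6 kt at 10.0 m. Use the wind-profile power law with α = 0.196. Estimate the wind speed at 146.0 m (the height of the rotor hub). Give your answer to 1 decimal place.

12.9 kt

Power-law profile: V₂ = V₁ · (z₂/z₁)^α
V₂ = 7.6 × (146.0/10.0)^0.196 = 7.6 × (14.6000)^0.196
    = 7.6 × 1.6913 = 12.8537 kt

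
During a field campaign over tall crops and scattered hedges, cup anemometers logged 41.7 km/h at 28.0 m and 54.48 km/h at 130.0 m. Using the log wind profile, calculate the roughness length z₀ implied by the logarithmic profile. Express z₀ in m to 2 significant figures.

z₀ ≈ 0.19 m

Log law: V(z) ∝ ln(z/z₀). With r = V₁/V₂ = 41.7/54.48 = 0.76542,
r · ln(z₂/z₀) = ln(z₁/z₀) ⇒ ln z₀ = (ln z₁ − r·ln z₂)/(1 − r)
ln z₀ = (3.33220 − 0.76542×4.86753) / 0.23458 = -1.6774
z₀ = exp(-1.6774) = 0.1869 m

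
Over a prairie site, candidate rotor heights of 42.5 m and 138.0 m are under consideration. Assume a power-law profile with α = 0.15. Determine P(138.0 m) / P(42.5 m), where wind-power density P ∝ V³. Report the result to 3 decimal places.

1.699

Speed ratio: V_B/V_A = (z_B/z_A)^α = (138.0/42.5)^0.15 = (3.2471)^0.15 = 1.19323
Power-density ratio: P_B/P_A = (V_B/V_A)³ = (1.19323)³ = 1.69891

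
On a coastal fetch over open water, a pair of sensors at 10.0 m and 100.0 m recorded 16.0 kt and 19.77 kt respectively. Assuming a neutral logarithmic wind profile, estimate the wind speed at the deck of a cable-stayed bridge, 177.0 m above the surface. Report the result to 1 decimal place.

Log law: V ∝ ln(z/z₀). From the pair, with r = V₁/V₂ = 0.80931,
ln z₀ = (ln z₁ − r·ln z₂)/(1 − r) = (2.3026 − 0.80931×4.6052)/0.19069 = -7.4697 → z₀ = 0.0005701 m
V₃ = V₁ · ln(z₃/z₀)/ln(z₁/z₀) = 16.0 × 12.6458/9.7722 = 20.7049 kt

20.7 kt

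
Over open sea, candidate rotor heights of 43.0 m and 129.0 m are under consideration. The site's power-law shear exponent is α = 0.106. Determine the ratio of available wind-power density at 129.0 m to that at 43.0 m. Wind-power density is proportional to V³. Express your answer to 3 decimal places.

Speed ratio: V_B/V_A = (z_B/z_A)^α = (129.0/43.0)^0.106 = (3.0000)^0.106 = 1.12350
Power-density ratio: P_B/P_A = (V_B/V_A)³ = (1.12350)³ = 1.41816

1.418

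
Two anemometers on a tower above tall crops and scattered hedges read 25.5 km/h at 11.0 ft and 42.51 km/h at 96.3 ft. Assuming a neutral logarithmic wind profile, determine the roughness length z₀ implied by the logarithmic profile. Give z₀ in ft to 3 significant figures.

z₀ ≈ 0.425 ft

Log law: V(z) ∝ ln(z/z₀). With r = V₁/V₂ = 25.5/42.51 = 0.59986,
r · ln(z₂/z₀) = ln(z₁/z₀) ⇒ ln z₀ = (ln z₁ − r·ln z₂)/(1 − r)
ln z₀ = (2.39790 − 0.59986×4.56747) / 0.40014 = -0.8546
z₀ = exp(-0.8546) = 0.4255 ft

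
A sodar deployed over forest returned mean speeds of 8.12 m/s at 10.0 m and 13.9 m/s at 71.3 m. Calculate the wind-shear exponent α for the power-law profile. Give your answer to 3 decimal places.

Power law: V₂/V₁ = (z₂/z₁)^α ⇒ α = ln(V₂/V₁) / ln(z₂/z₁)
α = ln(13.9/8.12) / ln(71.3/10.0) = ln(1.7118) / ln(7.1300)
  = 0.53756 / 1.96431 = 0.27366

α ≈ 0.274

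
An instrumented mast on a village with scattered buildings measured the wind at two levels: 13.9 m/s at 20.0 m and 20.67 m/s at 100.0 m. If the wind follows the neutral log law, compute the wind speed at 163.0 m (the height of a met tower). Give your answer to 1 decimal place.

22.7 m/s

Log law: V ∝ ln(z/z₀). From the pair, with r = V₁/V₂ = 0.67247,
ln z₀ = (ln z₁ − r·ln z₂)/(1 − r) = (2.9957 − 0.67247×4.6052)/0.32753 = -0.3087 → z₀ = 0.7344 m
V₃ = V₁ · ln(z₃/z₀)/ln(z₁/z₀) = 13.9 × 5.4025/3.3045 = 22.7252 m/s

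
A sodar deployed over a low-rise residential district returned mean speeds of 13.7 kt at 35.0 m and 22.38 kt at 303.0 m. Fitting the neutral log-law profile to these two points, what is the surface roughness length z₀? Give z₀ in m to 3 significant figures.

Log law: V(z) ∝ ln(z/z₀). With r = V₁/V₂ = 13.7/22.38 = 0.61215,
r · ln(z₂/z₀) = ln(z₁/z₀) ⇒ ln z₀ = (ln z₁ − r·ln z₂)/(1 − r)
ln z₀ = (3.55535 − 0.61215×5.71373) / 0.38785 = 0.1487
z₀ = exp(0.1487) = 1.160 m

z₀ ≈ 1.16 m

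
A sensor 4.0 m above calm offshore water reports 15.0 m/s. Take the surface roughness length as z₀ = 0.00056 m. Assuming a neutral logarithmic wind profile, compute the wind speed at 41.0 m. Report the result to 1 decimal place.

18.9 m/s

Log law: V(z) ∝ ln(z/z₀), so V₂/V₁ = ln(z₂/z₀) / ln(z₁/z₀).
ln(41.0/0.00056) = 11.2011, ln(4.0/0.00056) = 8.8739
V₂ = 15.0 × 11.2011/8.8739 = 15.0 × 1.2623 = 18.9339 m/s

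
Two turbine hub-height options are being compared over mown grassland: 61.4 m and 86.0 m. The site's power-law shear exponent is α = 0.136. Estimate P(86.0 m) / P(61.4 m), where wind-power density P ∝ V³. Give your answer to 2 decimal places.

Speed ratio: V_B/V_A = (z_B/z_A)^α = (86.0/61.4)^0.136 = (1.4007)^0.136 = 1.04689
Power-density ratio: P_B/P_A = (V_B/V_A)³ = (1.04689)³ = 1.14737

1.15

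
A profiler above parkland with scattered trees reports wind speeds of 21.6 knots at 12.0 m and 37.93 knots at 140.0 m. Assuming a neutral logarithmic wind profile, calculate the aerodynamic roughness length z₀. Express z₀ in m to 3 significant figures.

Log law: V(z) ∝ ln(z/z₀). With r = V₁/V₂ = 21.6/37.93 = 0.56947,
r · ln(z₂/z₀) = ln(z₁/z₀) ⇒ ln z₀ = (ln z₁ − r·ln z₂)/(1 − r)
ln z₀ = (2.48491 − 0.56947×4.94164) / 0.43053 = -0.7647
z₀ = exp(-0.7647) = 0.4655 m

z₀ ≈ 0.465 m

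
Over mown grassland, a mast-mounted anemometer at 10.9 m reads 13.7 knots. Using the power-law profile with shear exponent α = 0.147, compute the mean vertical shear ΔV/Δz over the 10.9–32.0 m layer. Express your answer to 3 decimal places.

Power law: V₂ = V₁ · (z₂/z₁)^α = 13.7 × (2.9358)^0.147 = 16.0500 knots
ΔV/Δz = (16.0500 − 13.7)/(32.0 − 10.9) = 2.3500/21.1000 = 0.11138 knots/m

0.111 knots/m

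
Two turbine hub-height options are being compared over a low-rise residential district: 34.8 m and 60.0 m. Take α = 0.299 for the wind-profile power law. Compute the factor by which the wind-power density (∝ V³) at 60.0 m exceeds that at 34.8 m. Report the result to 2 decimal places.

1.63

Speed ratio: V_B/V_A = (z_B/z_A)^α = (60.0/34.8)^0.299 = (1.7241)^0.299 = 1.17689
Power-density ratio: P_B/P_A = (V_B/V_A)³ = (1.17689)³ = 1.63007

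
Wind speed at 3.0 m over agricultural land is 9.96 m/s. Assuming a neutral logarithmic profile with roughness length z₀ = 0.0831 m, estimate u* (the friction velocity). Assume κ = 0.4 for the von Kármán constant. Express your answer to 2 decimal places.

Log law: V(z) = (u*/κ) · ln(z/z₀) ⇒ u* = κ · V / ln(z/z₀)
u* = 0.4 × 9.96 / ln(3.0/0.0831) = 0.4 × 9.96 / 3.5863
   = 3.9840 / 3.5863 = 1.1109 m/s

u* ≈ 1.11 m/s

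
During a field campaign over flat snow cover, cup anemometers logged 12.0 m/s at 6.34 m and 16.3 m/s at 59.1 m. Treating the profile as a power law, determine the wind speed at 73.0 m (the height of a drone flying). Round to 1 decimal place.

First find α: α = ln(V₂/V₁)/ln(z₂/z₁) = ln(16.3/12.0)/ln(59.1/6.34) = 0.30626/2.23235 = 0.1372
Extrapolate from 59.1 m to 73.0 m: V₃ = 16.3 × (73.0/59.1)^0.1372 = 16.3 × 1.0294 = 16.7793 m/s

16.8 m/s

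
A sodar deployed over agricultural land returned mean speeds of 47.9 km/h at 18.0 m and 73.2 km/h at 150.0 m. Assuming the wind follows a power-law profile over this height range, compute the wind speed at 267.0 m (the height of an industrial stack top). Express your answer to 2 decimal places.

First find α: α = ln(V₂/V₁)/ln(z₂/z₁) = ln(73.2/47.9)/ln(150.0/18.0) = 0.42408/2.12026 = 0.2000
Extrapolate from 150.0 m to 267.0 m: V₃ = 73.2 × (267.0/150.0)^0.2000 = 73.2 × 1.1222 = 82.1482 km/h

82.15 km/h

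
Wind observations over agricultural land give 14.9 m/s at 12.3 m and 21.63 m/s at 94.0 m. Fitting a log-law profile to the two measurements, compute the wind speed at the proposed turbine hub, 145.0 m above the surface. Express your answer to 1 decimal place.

Log law: V ∝ ln(z/z₀). From the pair, with r = V₁/V₂ = 0.68886,
ln z₀ = (ln z₁ − r·ln z₂)/(1 − r) = (2.5096 − 0.68886×4.5433)/0.31114 = -1.9929 → z₀ = 0.1363 m
V₃ = V₁ · ln(z₃/z₀)/ln(z₁/z₀) = 14.9 × 6.9697/4.5025 = 23.0644 m/s

23.1 m/s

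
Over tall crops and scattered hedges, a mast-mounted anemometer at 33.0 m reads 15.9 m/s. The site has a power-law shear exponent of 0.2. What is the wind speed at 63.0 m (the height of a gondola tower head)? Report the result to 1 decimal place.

Power-law profile: V₂ = V₁ · (z₂/z₁)^α
V₂ = 15.9 × (63.0/33.0)^0.2 = 15.9 × (1.9091)^0.2
    = 15.9 × 1.1381 = 18.0952 m/s

18.1 m/s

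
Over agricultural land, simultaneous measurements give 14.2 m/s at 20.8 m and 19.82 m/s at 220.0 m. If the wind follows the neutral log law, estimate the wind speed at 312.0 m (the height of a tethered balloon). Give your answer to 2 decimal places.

20.65 m/s

Log law: V ∝ ln(z/z₀). From the pair, with r = V₁/V₂ = 0.71645,
ln z₀ = (ln z₁ − r·ln z₂)/(1 − r) = (3.0350 − 0.71645×5.3936)/0.28355 = -2.9247 → z₀ = 0.05368 m
V₃ = V₁ · ln(z₃/z₀)/ln(z₁/z₀) = 14.2 × 8.6677/5.9596 = 20.6525 m/s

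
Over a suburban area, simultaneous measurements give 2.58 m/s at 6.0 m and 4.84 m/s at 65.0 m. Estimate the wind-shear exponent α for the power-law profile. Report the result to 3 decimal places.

Power law: V₂/V₁ = (z₂/z₁)^α ⇒ α = ln(V₂/V₁) / ln(z₂/z₁)
α = ln(4.84/2.58) / ln(65.0/6.0) = ln(1.8760) / ln(10.8333)
  = 0.62913 / 2.38263 = 0.26405

α ≈ 0.264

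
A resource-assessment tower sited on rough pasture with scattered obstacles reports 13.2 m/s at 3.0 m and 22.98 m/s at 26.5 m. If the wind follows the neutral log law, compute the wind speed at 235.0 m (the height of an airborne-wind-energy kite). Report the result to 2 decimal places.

32.78 m/s

Log law: V ∝ ln(z/z₀). From the pair, with r = V₁/V₂ = 0.57441,
ln z₀ = (ln z₁ − r·ln z₂)/(1 − r) = (1.0986 − 0.57441×3.2771)/0.42559 = -1.8417 → z₀ = 0.1585 m
V₃ = V₁ · ln(z₃/z₀)/ln(z₁/z₀) = 13.2 × 7.3013/2.9404 = 32.7775 m/s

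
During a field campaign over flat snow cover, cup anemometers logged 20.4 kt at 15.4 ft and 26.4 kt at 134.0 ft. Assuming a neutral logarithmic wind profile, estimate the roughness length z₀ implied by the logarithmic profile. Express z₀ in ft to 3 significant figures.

z₀ ≈ 0.00984 ft

Log law: V(z) ∝ ln(z/z₀). With r = V₁/V₂ = 20.4/26.4 = 0.77273,
r · ln(z₂/z₀) = ln(z₁/z₀) ⇒ ln z₀ = (ln z₁ − r·ln z₂)/(1 − r)
ln z₀ = (2.73437 − 0.77273×4.89784) / 0.22727 = -4.6214
z₀ = exp(-4.6214) = 0.009839 ft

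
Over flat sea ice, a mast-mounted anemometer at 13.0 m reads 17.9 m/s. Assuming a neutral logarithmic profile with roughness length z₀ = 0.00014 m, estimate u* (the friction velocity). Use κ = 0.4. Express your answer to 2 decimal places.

Log law: V(z) = (u*/κ) · ln(z/z₀) ⇒ u* = κ · V / ln(z/z₀)
u* = 0.4 × 17.9 / ln(13.0/0.00014) = 0.4 × 17.9 / 11.4388
   = 7.1600 / 11.4388 = 0.6259 m/s

u* ≈ 0.63 m/s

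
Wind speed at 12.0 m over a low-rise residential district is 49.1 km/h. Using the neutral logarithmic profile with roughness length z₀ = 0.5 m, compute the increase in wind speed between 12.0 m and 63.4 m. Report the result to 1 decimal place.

Log law: V₂ = V₁ · ln(z₂/z₀)/ln(z₁/z₀) = 49.1 × 4.8426/3.1781 = 74.8169 km/h
ΔV = 74.8169 − 49.1 = 25.7169 km/h

25.7 km/h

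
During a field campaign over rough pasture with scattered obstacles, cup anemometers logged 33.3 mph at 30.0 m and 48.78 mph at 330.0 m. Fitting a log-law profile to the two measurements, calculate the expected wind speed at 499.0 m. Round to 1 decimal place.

Log law: V ∝ ln(z/z₀). From the pair, with r = V₁/V₂ = 0.68266,
ln z₀ = (ln z₁ − r·ln z₂)/(1 − r) = (3.4012 − 0.68266×5.7991)/0.31734 = -1.7571 → z₀ = 0.1726 m
V₃ = V₁ · ln(z₃/z₀)/ln(z₁/z₀) = 33.3 × 7.9697/5.1583 = 51.4495 mph

51.4 mph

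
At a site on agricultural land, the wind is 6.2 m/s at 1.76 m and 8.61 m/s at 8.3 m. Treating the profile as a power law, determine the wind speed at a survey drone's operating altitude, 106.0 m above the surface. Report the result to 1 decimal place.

14.8 m/s

First find α: α = ln(V₂/V₁)/ln(z₂/z₁) = ln(8.61/6.2)/ln(8.3/1.76) = 0.32838/1.55094 = 0.2117
Extrapolate from 8.3 m to 106.0 m: V₃ = 8.61 × (106.0/8.3)^0.2117 = 8.61 × 1.7148 = 14.7646 m/s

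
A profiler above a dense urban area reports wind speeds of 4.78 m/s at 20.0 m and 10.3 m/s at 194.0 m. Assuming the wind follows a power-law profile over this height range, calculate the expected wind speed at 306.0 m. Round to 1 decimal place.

First find α: α = ln(V₂/V₁)/ln(z₂/z₁) = ln(10.3/4.78)/ln(194.0/20.0) = 0.76770/2.27213 = 0.3379
Extrapolate from 194.0 m to 306.0 m: V₃ = 10.3 × (306.0/194.0)^0.3379 = 10.3 × 1.1665 = 12.0146 m/s

12.0 m/s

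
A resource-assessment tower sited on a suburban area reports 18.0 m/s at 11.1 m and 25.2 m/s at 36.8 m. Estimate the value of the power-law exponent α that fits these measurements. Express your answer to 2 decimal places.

Power law: V₂/V₁ = (z₂/z₁)^α ⇒ α = ln(V₂/V₁) / ln(z₂/z₁)
α = ln(25.2/18.0) / ln(36.8/11.1) = ln(1.4000) / ln(3.3153)
  = 0.33647 / 1.19855 = 0.28073

α ≈ 0.28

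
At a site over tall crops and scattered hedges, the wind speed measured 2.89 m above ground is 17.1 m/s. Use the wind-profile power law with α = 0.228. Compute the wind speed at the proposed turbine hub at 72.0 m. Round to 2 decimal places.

Power-law profile: V₂ = V₁ · (z₂/z₁)^α
V₂ = 17.1 × (72.0/2.89)^0.228 = 17.1 × (24.9135)^0.228
    = 17.1 × 2.0816 = 35.5945 m/s

35.59 m/s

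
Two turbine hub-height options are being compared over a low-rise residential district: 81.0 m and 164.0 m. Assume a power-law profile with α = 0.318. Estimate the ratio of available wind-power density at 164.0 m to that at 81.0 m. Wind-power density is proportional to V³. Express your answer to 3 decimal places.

Speed ratio: V_B/V_A = (z_B/z_A)^α = (164.0/81.0)^0.318 = (2.0247)^0.318 = 1.25147
Power-density ratio: P_B/P_A = (V_B/V_A)³ = (1.25147)³ = 1.96005

1.960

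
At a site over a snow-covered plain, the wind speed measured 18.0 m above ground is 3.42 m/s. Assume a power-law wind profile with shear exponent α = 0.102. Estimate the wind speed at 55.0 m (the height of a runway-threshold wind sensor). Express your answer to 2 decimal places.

Power-law profile: V₂ = V₁ · (z₂/z₁)^α
V₂ = 3.42 × (55.0/18.0)^0.102 = 3.42 × (3.0556)^0.102
    = 3.42 × 1.1207 = 3.8327 m/s

3.83 m/s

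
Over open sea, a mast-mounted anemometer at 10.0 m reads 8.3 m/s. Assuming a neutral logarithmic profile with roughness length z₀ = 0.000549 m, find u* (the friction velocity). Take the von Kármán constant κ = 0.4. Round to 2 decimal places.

Log law: V(z) = (u*/κ) · ln(z/z₀) ⇒ u* = κ · V / ln(z/z₀)
u* = 0.4 × 8.3 / ln(10.0/0.000549) = 0.4 × 8.3 / 9.8100
   = 3.3200 / 9.8100 = 0.3384 m/s

u* ≈ 0.34 m/s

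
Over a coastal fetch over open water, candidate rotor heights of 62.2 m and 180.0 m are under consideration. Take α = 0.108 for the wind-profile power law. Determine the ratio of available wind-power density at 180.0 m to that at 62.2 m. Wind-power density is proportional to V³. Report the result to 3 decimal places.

1.411

Speed ratio: V_B/V_A = (z_B/z_A)^α = (180.0/62.2)^0.108 = (2.8939)^0.108 = 1.12161
Power-density ratio: P_B/P_A = (V_B/V_A)³ = (1.12161)³ = 1.41098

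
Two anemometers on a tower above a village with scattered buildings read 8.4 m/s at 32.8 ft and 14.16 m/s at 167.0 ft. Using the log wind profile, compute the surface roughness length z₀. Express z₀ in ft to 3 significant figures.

Log law: V(z) ∝ ln(z/z₀). With r = V₁/V₂ = 8.4/14.16 = 0.59322,
r · ln(z₂/z₀) = ln(z₁/z₀) ⇒ ln z₀ = (ln z₁ − r·ln z₂)/(1 − r)
ln z₀ = (3.49043 − 0.59322×5.11799) / 0.40678 = 1.1169
z₀ = exp(1.1169) = 3.055 ft

z₀ ≈ 3.06 ft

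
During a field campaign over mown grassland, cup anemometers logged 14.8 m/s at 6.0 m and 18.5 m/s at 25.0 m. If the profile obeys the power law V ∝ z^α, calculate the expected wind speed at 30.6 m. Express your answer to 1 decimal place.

First find α: α = ln(V₂/V₁)/ln(z₂/z₁) = ln(18.5/14.8)/ln(25.0/6.0) = 0.22314/1.42712 = 0.1564
Extrapolate from 25.0 m to 30.6 m: V₃ = 18.5 × (30.6/25.0)^0.1564 = 18.5 × 1.0321 = 19.0940 m/s

19.1 m/s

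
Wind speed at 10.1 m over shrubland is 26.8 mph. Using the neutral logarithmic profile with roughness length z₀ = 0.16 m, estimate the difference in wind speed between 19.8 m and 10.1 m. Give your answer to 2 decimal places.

4.35 mph

Log law: V₂ = V₁ · ln(z₂/z₀)/ln(z₁/z₀) = 26.8 × 4.8183/4.1451 = 31.1522 mph
ΔV = 31.1522 − 26.8 = 4.3522 mph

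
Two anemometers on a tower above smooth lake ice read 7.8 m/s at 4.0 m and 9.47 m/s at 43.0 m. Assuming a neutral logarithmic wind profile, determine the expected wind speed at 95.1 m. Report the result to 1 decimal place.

Log law: V ∝ ln(z/z₀). From the pair, with r = V₁/V₂ = 0.82365,
ln z₀ = (ln z₁ − r·ln z₂)/(1 − r) = (1.3863 − 0.82365×3.7612)/0.17635 = -9.7061 → z₀ = 0.00006091 m
V₃ = V₁ · ln(z₃/z₀)/ln(z₁/z₀) = 7.8 × 14.2610/11.0924 = 10.0281 m/s

10.0 m/s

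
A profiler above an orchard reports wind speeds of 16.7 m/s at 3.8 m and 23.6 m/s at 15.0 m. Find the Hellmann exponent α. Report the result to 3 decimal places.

Power law: V₂/V₁ = (z₂/z₁)^α ⇒ α = ln(V₂/V₁) / ln(z₂/z₁)
α = ln(23.6/16.7) / ln(15.0/3.8) = ln(1.4132) / ln(3.9474)
  = 0.34584 / 1.37305 = 0.25188

α ≈ 0.252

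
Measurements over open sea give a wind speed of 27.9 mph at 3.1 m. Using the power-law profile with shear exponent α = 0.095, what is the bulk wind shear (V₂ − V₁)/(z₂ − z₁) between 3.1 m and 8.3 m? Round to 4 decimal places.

0.5262 mph/m

Power law: V₂ = V₁ · (z₂/z₁)^α = 27.9 × (2.6774)^0.095 = 30.6364 mph
ΔV/Δz = (30.6364 − 27.9)/(8.3 − 3.1) = 2.7364/5.2000 = 0.52622 mph/m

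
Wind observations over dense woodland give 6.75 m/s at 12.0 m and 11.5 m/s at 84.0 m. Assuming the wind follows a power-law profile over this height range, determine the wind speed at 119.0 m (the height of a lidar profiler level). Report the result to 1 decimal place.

First find α: α = ln(V₂/V₁)/ln(z₂/z₁) = ln(11.5/6.75)/ln(84.0/12.0) = 0.53280/1.94591 = 0.2738
Extrapolate from 84.0 m to 119.0 m: V₃ = 11.5 × (119.0/84.0)^0.2738 = 11.5 × 1.1001 = 12.6507 m/s

12.7 m/s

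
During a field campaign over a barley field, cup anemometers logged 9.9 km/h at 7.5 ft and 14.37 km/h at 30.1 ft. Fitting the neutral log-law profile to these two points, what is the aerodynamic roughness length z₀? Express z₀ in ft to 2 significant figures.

z₀ ≈ 0.35 ft

Log law: V(z) ∝ ln(z/z₀). With r = V₁/V₂ = 9.9/14.37 = 0.68894,
r · ln(z₂/z₀) = ln(z₁/z₀) ⇒ ln z₀ = (ln z₁ − r·ln z₂)/(1 − r)
ln z₀ = (2.01490 − 0.68894×3.40453) / 0.31106 = -1.0628
z₀ = exp(-1.0628) = 0.3455 ft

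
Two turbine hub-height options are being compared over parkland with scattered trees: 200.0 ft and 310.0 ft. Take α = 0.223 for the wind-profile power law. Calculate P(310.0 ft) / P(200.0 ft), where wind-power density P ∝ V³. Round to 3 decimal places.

1.341

Speed ratio: V_B/V_A = (z_B/z_A)^α = (310.0/200.0)^0.223 = (1.5500)^0.223 = 1.10267
Power-density ratio: P_B/P_A = (V_B/V_A)³ = (1.10267)³ = 1.34070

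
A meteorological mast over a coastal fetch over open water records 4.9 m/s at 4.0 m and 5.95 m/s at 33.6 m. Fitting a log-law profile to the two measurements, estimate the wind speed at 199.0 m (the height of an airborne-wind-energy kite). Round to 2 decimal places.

6.83 m/s

Log law: V ∝ ln(z/z₀). From the pair, with r = V₁/V₂ = 0.82353,
ln z₀ = (ln z₁ − r·ln z₂)/(1 − r) = (1.3863 − 0.82353×3.5145)/0.17647 = -8.5455 → z₀ = 0.0001944 m
V₃ = V₁ · ln(z₃/z₀)/ln(z₁/z₀) = 4.9 × 13.8388/9.9317 = 6.8276 m/s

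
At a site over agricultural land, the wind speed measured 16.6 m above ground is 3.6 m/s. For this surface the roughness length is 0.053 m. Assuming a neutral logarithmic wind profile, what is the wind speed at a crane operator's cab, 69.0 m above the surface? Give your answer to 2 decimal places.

4.49 m/s

Log law: V(z) ∝ ln(z/z₀), so V₂/V₁ = ln(z₂/z₀) / ln(z₁/z₀).
ln(69.0/0.053) = 7.1716, ln(16.6/0.053) = 5.7469
V₂ = 3.6 × 7.1716/5.7469 = 3.6 × 1.2479 = 4.4925 m/s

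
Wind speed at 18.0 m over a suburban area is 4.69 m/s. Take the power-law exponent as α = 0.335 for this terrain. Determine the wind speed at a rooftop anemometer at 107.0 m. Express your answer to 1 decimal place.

Power-law profile: V₂ = V₁ · (z₂/z₁)^α
V₂ = 4.69 × (107.0/18.0)^0.335 = 4.69 × (5.9444)^0.335
    = 4.69 × 1.8169 = 8.5212 m/s

8.5 m/s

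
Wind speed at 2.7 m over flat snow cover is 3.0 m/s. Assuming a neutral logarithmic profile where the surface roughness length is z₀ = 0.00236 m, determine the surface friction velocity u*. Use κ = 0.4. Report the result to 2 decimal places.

Log law: V(z) = (u*/κ) · ln(z/z₀) ⇒ u* = κ · V / ln(z/z₀)
u* = 0.4 × 3.0 / ln(2.7/0.00236) = 0.4 × 3.0 / 7.0423
   = 1.2000 / 7.0423 = 0.1704 m/s

u* ≈ 0.17 m/s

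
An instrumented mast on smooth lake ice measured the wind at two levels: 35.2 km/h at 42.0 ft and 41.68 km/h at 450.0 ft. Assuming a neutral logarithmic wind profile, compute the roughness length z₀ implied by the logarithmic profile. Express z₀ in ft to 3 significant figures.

Log law: V(z) ∝ ln(z/z₀). With r = V₁/V₂ = 35.2/41.68 = 0.84453,
r · ln(z₂/z₀) = ln(z₁/z₀) ⇒ ln z₀ = (ln z₁ − r·ln z₂)/(1 − r)
ln z₀ = (3.73767 − 0.84453×6.10925) / 0.15547 = -9.1450
z₀ = exp(-9.1450) = 0.0001068 ft

z₀ ≈ 0.000107 ft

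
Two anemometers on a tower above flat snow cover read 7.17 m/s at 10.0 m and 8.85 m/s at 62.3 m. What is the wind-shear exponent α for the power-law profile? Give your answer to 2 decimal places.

Power law: V₂/V₁ = (z₂/z₁)^α ⇒ α = ln(V₂/V₁) / ln(z₂/z₁)
α = ln(8.85/7.17) / ln(62.3/10.0) = ln(1.2343) / ln(6.2300)
  = 0.21051 / 1.82938 = 0.11507

α ≈ 0.12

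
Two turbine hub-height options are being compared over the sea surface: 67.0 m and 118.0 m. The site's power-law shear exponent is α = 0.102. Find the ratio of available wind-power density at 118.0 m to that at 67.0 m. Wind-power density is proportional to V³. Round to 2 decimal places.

1.19

Speed ratio: V_B/V_A = (z_B/z_A)^α = (118.0/67.0)^0.102 = (1.7612)^0.102 = 1.05943
Power-density ratio: P_B/P_A = (V_B/V_A)³ = (1.05943)³ = 1.18910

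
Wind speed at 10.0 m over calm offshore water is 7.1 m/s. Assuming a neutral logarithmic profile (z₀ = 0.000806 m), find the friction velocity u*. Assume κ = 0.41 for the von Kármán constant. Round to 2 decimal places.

Log law: V(z) = (u*/κ) · ln(z/z₀) ⇒ u* = κ · V / ln(z/z₀)
u* = 0.41 × 7.1 / ln(10.0/0.000806) = 0.41 × 7.1 / 9.4260
   = 2.9110 / 9.4260 = 0.3088 m/s

u* ≈ 0.31 m/s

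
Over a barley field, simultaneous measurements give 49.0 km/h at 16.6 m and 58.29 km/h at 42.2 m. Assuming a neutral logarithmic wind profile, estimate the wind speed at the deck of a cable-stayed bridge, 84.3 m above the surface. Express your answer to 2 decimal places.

Log law: V ∝ ln(z/z₀). From the pair, with r = V₁/V₂ = 0.84062,
ln z₀ = (ln z₁ − r·ln z₂)/(1 − r) = (2.8094 − 0.84062×3.7424)/0.15938 = -2.1118 → z₀ = 0.1210 m
V₃ = V₁ · ln(z₃/z₀)/ln(z₁/z₀) = 49.0 × 6.5462/4.9212 = 65.1798 km/h

65.18 km/h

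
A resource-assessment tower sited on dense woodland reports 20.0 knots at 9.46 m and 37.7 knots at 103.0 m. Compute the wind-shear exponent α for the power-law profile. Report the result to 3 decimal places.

α ≈ 0.266

Power law: V₂/V₁ = (z₂/z₁)^α ⇒ α = ln(V₂/V₁) / ln(z₂/z₁)
α = ln(37.7/20.0) / ln(103.0/9.46) = ln(1.8850) / ln(10.8879)
  = 0.63393 / 2.38766 = 0.26550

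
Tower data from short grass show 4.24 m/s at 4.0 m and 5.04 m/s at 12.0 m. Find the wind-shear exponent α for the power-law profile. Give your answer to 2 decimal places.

α ≈ 0.16

Power law: V₂/V₁ = (z₂/z₁)^α ⇒ α = ln(V₂/V₁) / ln(z₂/z₁)
α = ln(5.04/4.24) / ln(12.0/4.0) = ln(1.1887) / ln(3.0000)
  = 0.17284 / 1.09861 = 0.15733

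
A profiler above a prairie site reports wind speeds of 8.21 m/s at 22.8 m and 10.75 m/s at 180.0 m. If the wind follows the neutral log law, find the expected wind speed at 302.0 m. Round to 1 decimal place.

11.4 m/s

Log law: V ∝ ln(z/z₀). From the pair, with r = V₁/V₂ = 0.76372,
ln z₀ = (ln z₁ − r·ln z₂)/(1 − r) = (3.1268 − 0.76372×5.1930)/0.23628 = -3.5518 → z₀ = 0.02867 m
V₃ = V₁ · ln(z₃/z₀)/ln(z₁/z₀) = 8.21 × 9.2622/6.6785 = 11.3861 m/s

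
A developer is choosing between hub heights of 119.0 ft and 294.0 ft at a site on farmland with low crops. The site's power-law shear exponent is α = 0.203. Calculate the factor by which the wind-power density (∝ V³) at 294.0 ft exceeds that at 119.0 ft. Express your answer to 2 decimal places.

1.73

Speed ratio: V_B/V_A = (z_B/z_A)^α = (294.0/119.0)^0.203 = (2.4706)^0.203 = 1.20154
Power-density ratio: P_B/P_A = (V_B/V_A)³ = (1.20154)³ = 1.73466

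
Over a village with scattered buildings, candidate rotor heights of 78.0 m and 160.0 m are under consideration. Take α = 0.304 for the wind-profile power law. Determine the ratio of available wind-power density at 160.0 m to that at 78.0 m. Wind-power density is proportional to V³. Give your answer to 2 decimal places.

Speed ratio: V_B/V_A = (z_B/z_A)^α = (160.0/78.0)^0.304 = (2.0513)^0.304 = 1.24410
Power-density ratio: P_B/P_A = (V_B/V_A)³ = (1.24410)³ = 1.92560

1.93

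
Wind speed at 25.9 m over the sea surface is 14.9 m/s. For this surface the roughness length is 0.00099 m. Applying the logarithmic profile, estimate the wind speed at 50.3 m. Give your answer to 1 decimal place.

15.9 m/s

Log law: V(z) ∝ ln(z/z₀), so V₂/V₁ = ln(z₂/z₀) / ln(z₁/z₀).
ln(50.3/0.00099) = 10.8358, ln(25.9/0.00099) = 10.1720
V₂ = 14.9 × 10.8358/10.1720 = 14.9 × 1.0653 = 15.8723 m/s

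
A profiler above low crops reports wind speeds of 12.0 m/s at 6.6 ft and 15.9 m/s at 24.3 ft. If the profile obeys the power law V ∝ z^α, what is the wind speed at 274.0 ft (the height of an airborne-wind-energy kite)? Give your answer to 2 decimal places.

First find α: α = ln(V₂/V₁)/ln(z₂/z₁) = ln(15.9/12.0)/ln(24.3/6.6) = 0.28141/1.30341 = 0.2159
Extrapolate from 24.3 ft to 274.0 ft: V₃ = 15.9 × (274.0/24.3)^0.2159 = 15.9 × 1.6872 = 26.8263 m/s

26.83 m/s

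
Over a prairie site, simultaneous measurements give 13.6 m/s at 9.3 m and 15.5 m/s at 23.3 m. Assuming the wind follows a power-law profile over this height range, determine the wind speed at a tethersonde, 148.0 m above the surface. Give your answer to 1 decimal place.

First find α: α = ln(V₂/V₁)/ln(z₂/z₁) = ln(15.5/13.6)/ln(23.3/9.3) = 0.13077/0.91844 = 0.1424
Extrapolate from 23.3 m to 148.0 m: V₃ = 15.5 × (148.0/23.3)^0.1424 = 15.5 × 1.3011 = 20.1675 m/s

20.2 m/s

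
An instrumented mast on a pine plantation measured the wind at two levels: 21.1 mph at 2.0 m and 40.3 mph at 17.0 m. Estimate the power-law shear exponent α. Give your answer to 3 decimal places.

Power law: V₂/V₁ = (z₂/z₁)^α ⇒ α = ln(V₂/V₁) / ln(z₂/z₁)
α = ln(40.3/21.1) / ln(17.0/2.0) = ln(1.9100) / ln(8.5000)
  = 0.64708 / 2.14007 = 0.30236

α ≈ 0.302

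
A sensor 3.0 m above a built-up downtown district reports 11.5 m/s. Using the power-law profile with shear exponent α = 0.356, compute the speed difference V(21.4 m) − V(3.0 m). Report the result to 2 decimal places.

11.65 m/s

Power law: V₂ = V₁ · (z₂/z₁)^α = 11.5 × (7.1333)^0.356 = 23.1457 m/s
ΔV = 23.1457 − 11.5 = 11.6457 m/s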